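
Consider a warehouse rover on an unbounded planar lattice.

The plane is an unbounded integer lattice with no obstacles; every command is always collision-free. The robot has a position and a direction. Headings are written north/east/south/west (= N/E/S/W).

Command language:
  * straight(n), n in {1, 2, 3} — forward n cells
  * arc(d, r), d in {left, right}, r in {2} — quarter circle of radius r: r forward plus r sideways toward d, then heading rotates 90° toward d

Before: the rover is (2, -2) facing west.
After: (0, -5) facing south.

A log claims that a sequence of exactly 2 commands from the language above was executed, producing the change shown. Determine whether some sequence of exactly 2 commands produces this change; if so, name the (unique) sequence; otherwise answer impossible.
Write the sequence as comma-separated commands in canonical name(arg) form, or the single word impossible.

key: order matters: swapping arc(left, 2) and straight(1) lands elsewhere
start: (2, -2) facing west
1. arc(left, 2) → (0, -4) facing south
2. straight(1) → (0, -5) facing south
no rival 2-sequence matches.

arc(left, 2), straight(1)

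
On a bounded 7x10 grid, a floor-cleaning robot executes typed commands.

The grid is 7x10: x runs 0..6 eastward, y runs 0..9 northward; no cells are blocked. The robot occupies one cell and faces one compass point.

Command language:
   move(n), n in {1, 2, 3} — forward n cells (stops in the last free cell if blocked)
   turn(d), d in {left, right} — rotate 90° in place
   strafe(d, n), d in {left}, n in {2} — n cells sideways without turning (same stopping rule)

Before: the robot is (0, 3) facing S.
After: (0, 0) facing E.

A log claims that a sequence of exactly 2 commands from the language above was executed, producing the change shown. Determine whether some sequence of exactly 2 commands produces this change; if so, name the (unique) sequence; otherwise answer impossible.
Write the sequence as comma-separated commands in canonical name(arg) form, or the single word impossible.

key: running turn(left) before move(3) would end elsewhere — order is forced
begin: (0, 3) facing S
1. move(3) → (0, 0) facing S
2. turn(left) → (0, 0) facing E
uniquely the one of 36 2-step routes that fits.

move(3), turn(left)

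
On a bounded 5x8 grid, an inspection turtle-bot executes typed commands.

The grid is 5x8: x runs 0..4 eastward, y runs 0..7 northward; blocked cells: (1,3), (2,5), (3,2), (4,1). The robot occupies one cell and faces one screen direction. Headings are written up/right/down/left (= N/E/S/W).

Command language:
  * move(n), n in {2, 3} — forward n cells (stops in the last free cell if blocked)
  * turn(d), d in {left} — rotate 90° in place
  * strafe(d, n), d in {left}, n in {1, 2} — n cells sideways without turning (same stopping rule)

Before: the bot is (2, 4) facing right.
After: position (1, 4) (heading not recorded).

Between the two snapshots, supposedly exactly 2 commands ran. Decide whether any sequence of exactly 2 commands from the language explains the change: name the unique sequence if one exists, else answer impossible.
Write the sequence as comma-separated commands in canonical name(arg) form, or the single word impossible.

key: order matters: swapping turn(left) and strafe(left, 1) lands elsewhere
t0: (2, 4) facing right
t=1 turn(left) ⇒ (2, 4) facing up
t=2 strafe(left, 1) ⇒ (1, 4) facing up
uniquely the one of 25 2-step routes that fits.

turn(left), strafe(left, 1)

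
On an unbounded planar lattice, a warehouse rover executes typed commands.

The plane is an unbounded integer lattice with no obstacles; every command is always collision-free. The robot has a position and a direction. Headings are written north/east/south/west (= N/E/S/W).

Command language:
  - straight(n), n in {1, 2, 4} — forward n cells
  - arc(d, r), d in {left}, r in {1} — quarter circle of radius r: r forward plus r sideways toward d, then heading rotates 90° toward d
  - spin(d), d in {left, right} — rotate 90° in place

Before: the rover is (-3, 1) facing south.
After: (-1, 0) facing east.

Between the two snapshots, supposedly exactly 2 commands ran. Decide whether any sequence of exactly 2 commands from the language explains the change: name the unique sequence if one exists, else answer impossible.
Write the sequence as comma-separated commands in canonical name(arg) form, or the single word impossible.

arc(left, 1), straight(1)

key: order matters: swapping arc(left, 1) and straight(1) lands elsewhere
start: (-3, 1) facing south
t=1 arc(left, 1) ⇒ (-2, 0) facing east
t=2 straight(1) ⇒ (-1, 0) facing east
all 36 alternatives checked — unique.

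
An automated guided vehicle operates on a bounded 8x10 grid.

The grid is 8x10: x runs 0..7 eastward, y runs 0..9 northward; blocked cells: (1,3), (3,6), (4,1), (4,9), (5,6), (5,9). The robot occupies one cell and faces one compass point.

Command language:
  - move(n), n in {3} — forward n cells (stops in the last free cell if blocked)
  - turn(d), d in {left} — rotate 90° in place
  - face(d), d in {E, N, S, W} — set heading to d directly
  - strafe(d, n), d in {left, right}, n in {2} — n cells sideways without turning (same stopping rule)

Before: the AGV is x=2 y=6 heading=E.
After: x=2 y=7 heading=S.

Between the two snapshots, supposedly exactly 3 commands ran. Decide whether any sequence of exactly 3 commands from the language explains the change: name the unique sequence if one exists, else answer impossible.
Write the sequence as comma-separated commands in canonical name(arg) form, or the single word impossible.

every 3-command combo misses the target.

impossible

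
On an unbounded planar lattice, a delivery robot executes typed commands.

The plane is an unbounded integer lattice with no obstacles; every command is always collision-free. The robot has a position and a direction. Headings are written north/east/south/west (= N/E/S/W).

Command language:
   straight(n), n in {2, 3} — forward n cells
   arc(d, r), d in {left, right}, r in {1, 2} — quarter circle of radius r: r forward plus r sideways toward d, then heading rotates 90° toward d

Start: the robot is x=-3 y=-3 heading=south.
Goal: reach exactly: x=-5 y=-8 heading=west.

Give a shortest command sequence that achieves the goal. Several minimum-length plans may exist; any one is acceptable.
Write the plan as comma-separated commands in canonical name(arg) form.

t0: x=-3 y=-3 heading=south
1. straight(3) → x=-3 y=-6 heading=south
2. arc(right, 2) → x=-5 y=-8 heading=west
nothing shorter than 2 reaches the goal.

straight(3), arc(right, 2)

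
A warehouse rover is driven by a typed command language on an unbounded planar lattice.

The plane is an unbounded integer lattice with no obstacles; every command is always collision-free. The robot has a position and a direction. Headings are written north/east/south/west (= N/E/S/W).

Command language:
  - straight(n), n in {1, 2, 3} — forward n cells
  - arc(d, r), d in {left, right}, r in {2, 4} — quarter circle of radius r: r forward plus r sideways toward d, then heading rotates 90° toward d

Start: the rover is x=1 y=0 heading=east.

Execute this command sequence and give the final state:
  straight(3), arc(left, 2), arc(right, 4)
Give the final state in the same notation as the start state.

initial: x=1 y=0 heading=east
step 1 (straight(3)): x=4 y=0 heading=east
step 2 (arc(left, 2)): x=6 y=2 heading=north
step 3 (arc(right, 4)): x=10 y=6 heading=east

x=10 y=6 heading=east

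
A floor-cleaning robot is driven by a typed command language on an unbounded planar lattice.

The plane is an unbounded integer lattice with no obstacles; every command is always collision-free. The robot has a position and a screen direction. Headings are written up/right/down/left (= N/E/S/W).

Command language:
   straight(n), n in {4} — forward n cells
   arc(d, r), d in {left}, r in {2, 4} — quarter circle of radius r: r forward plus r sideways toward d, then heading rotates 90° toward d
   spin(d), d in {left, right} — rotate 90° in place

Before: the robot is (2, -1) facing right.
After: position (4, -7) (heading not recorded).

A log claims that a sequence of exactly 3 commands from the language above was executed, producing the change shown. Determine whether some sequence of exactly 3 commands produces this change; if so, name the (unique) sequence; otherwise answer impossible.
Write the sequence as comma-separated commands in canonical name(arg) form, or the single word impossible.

spin(right), straight(4), arc(left, 2)

key: order matters: swapping spin(right) and arc(left, 2) lands elsewhere
begin: (2, -1) facing right
[1] after spin(right): (2, -1) facing down
[2] after straight(4): (2, -5) facing down
[3] after arc(left, 2): (4, -7) facing right
all 125 alternatives checked — unique.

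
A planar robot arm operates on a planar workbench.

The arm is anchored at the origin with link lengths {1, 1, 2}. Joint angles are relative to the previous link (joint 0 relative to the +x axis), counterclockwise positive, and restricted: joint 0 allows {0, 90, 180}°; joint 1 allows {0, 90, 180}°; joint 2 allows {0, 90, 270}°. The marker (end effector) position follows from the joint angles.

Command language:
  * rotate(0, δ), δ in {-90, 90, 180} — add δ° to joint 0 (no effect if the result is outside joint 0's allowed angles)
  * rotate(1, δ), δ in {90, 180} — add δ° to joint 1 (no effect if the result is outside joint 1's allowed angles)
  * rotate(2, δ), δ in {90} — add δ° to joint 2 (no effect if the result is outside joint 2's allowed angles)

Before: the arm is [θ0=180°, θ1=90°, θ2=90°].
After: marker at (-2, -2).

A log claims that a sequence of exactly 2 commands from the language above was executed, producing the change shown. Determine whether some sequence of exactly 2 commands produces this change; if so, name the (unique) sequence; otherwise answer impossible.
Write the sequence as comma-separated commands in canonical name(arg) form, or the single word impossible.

rotate(1, 90), rotate(1, 180)

key: running rotate(1, 180) before rotate(1, 90) would end elsewhere — order is forced
begin: [θ0=180°, θ1=90°, θ2=90°]
t=1 rotate(1, 90) ⇒ [θ0=180°, θ1=180°, θ2=90°]
t=2 rotate(1, 180) ⇒ [θ0=180°, θ1=0°, θ2=90°]
uniquely the one of 36 2-step routes that fits.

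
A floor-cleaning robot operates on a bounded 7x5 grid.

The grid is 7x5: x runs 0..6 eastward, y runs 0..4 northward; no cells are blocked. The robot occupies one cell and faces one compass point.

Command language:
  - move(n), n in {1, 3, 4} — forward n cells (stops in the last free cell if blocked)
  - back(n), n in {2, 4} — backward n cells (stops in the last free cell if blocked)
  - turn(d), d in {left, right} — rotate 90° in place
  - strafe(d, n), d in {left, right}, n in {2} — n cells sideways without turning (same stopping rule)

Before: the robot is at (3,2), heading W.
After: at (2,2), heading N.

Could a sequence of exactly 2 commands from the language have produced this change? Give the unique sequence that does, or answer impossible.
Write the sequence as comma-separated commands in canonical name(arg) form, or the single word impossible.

key: position moved to (2,2) AND the heading swung to N — translation plus rotation needed
start: at (3,2), heading W
1. move(1) → at (2,2), heading W
2. turn(right) → at (2,2), heading N
uniquely the one of 81 2-step routes that fits.

move(1), turn(right)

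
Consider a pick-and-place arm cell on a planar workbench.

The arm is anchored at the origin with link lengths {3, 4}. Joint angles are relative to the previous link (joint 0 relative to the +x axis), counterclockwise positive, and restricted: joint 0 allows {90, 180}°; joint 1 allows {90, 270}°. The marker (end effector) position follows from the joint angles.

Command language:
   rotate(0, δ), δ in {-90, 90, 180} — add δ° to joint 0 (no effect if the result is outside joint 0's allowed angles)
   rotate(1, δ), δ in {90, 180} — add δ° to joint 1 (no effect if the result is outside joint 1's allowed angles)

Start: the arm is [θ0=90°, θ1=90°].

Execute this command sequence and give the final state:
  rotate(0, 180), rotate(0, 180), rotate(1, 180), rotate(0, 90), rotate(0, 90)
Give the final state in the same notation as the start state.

[θ0=180°, θ1=270°]

from: [θ0=90°, θ1=90°]
[1] after rotate(0, 180): [θ0=90°, θ1=90°]
[2] after rotate(0, 180): [θ0=90°, θ1=90°]
[3] after rotate(1, 180): [θ0=90°, θ1=270°]
[4] after rotate(0, 90): [θ0=180°, θ1=270°]
[5] after rotate(0, 90): [θ0=180°, θ1=270°]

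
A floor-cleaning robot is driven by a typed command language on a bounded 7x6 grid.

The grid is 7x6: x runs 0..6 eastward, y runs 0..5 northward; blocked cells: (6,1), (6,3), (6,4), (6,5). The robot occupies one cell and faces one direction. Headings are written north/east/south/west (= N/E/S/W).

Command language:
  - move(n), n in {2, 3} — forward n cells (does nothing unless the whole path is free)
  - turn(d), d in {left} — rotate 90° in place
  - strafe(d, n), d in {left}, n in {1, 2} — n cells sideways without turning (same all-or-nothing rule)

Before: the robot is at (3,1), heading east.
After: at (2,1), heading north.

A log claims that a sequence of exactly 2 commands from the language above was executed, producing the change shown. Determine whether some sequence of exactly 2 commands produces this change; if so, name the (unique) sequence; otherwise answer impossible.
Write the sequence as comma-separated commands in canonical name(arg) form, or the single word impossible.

turn(left), strafe(left, 1)

key: running strafe(left, 1) before turn(left) would end elsewhere — order is forced
t0: at (3,1), heading east
step 1 (turn(left)): at (3,1), heading north
step 2 (strafe(left, 1)): at (2,1), heading north
all 25 alternatives checked — unique.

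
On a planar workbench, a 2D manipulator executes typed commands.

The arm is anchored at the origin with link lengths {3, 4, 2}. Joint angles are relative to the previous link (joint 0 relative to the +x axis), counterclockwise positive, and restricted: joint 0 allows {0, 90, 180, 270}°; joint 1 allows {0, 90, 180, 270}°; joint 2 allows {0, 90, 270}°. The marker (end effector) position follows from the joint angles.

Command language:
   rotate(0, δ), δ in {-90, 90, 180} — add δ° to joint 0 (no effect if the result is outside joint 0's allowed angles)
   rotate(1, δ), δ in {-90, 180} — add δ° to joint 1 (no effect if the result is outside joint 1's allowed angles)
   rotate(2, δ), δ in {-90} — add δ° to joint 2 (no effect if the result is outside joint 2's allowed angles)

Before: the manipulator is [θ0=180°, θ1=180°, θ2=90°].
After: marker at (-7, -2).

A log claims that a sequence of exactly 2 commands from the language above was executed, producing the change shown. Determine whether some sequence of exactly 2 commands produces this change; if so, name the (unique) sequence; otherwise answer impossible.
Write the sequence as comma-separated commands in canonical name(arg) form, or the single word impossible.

initial: [θ0=180°, θ1=180°, θ2=90°]
t=1 rotate(1, -90) ⇒ [θ0=180°, θ1=90°, θ2=90°]
t=2 rotate(1, -90) ⇒ [θ0=180°, θ1=0°, θ2=90°]
all 36 alternatives checked — unique.

rotate(1, -90), rotate(1, -90)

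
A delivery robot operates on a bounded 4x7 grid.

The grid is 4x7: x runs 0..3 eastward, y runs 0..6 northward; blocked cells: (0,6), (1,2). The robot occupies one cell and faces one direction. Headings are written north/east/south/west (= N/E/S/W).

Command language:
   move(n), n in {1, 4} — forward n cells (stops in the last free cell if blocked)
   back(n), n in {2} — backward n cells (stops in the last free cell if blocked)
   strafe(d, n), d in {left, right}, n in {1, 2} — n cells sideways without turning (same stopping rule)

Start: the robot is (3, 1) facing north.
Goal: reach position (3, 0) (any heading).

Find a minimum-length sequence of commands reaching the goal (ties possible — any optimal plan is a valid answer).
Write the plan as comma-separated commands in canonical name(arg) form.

from: (3, 1) facing north
t=1 back(2) ⇒ (3, 0) facing north
nothing shorter than 1 reaches the goal.

back(2)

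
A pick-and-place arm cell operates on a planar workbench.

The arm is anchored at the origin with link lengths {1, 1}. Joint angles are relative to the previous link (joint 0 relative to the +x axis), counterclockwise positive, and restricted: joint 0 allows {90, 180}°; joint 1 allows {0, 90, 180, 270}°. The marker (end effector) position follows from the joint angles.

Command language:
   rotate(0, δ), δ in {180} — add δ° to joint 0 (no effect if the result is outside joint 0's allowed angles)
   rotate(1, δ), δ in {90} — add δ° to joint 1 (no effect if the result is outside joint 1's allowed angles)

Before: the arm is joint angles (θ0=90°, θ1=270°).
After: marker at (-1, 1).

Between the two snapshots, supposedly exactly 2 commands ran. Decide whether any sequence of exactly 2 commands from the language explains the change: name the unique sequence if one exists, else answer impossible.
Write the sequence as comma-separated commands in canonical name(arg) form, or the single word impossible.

rotate(1, 90), rotate(1, 90)

t0: joint angles (θ0=90°, θ1=270°)
step 1 (rotate(1, 90)): joint angles (θ0=90°, θ1=0°)
step 2 (rotate(1, 90)): joint angles (θ0=90°, θ1=90°)
no other 2-command option fits: unique.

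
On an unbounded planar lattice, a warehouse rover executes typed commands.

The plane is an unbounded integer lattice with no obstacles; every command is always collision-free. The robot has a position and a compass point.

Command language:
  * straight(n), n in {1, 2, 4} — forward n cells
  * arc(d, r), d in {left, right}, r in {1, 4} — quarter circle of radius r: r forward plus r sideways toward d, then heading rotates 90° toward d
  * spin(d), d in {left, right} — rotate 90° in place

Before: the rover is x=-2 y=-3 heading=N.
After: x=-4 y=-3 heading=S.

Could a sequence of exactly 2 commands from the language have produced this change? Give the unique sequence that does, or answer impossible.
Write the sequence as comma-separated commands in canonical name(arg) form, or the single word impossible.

arc(left, 1), arc(left, 1)

key: cell and facing (now S) both changed — the 2 commands mix motion and turning
from: x=-2 y=-3 heading=N
step 1 (arc(left, 1)): x=-3 y=-2 heading=W
step 2 (arc(left, 1)): x=-4 y=-3 heading=S
all 81 alternatives checked — unique.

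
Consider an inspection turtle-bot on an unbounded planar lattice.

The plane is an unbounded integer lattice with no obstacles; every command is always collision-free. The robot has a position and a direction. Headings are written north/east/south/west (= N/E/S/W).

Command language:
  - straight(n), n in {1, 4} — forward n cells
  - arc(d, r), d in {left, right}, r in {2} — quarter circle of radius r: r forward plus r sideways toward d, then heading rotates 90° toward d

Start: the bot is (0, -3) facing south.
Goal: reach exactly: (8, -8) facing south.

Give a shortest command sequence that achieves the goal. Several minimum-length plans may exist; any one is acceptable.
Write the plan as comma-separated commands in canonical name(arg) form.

straight(1), arc(left, 2), straight(4), arc(right, 2)

begin: (0, -3) facing south
t=1 straight(1) ⇒ (0, -4) facing south
t=2 arc(left, 2) ⇒ (2, -6) facing east
t=3 straight(4) ⇒ (6, -6) facing east
t=4 arc(right, 2) ⇒ (8, -8) facing south
minimal: 4 command(s), checked below 4.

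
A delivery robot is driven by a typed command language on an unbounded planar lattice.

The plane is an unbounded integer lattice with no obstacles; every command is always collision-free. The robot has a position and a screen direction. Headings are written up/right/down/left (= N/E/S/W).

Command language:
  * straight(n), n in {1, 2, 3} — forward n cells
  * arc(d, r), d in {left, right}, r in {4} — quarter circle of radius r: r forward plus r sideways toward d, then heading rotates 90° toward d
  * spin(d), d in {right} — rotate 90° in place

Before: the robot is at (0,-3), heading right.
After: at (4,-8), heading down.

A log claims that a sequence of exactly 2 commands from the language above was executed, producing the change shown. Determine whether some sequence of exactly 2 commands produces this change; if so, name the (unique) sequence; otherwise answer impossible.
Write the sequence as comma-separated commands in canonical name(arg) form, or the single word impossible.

key: cell and facing (now S) both changed — the 2 commands mix motion and turning
from: at (0,-3), heading right
t=1 arc(right, 4) ⇒ at (4,-7), heading down
t=2 straight(1) ⇒ at (4,-8), heading down
uniquely the one of 36 2-step routes that fits.

arc(right, 4), straight(1)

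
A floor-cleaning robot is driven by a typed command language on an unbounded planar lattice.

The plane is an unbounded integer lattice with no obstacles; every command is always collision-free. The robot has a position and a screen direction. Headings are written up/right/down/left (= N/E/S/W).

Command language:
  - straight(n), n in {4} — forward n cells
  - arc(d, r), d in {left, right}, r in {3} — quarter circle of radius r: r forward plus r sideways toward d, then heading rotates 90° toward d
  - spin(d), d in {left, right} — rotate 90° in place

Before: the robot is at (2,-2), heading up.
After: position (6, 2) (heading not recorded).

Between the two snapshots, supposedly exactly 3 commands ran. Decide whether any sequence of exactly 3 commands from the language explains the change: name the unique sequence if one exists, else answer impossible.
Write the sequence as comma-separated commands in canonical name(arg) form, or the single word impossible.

start: at (2,-2), heading up
t=1 straight(4) ⇒ at (2,2), heading up
t=2 spin(right) ⇒ at (2,2), heading right
t=3 straight(4) ⇒ at (6,2), heading right
no other 3-command option fits: unique.

straight(4), spin(right), straight(4)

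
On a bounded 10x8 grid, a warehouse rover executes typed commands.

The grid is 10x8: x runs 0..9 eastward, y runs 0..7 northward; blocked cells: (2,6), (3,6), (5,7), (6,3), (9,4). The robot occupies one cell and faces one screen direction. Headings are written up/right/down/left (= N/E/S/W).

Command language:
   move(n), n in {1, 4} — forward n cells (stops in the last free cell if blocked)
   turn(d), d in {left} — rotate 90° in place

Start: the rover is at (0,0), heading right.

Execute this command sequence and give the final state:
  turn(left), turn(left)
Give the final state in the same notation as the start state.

at (0,0), heading left

start: at (0,0), heading right
t=1 turn(left) ⇒ at (0,0), heading up
t=2 turn(left) ⇒ at (0,0), heading left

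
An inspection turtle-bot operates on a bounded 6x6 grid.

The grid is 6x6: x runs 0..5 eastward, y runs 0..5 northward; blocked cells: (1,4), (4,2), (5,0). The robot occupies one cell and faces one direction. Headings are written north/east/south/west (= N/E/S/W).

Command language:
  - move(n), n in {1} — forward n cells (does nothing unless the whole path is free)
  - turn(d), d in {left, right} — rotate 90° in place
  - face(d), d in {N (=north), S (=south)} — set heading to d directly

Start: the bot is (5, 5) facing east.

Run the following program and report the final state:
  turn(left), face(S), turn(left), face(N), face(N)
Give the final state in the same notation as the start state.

(5, 5) facing north

initial: (5, 5) facing east
t=1 turn(left) ⇒ (5, 5) facing north
t=2 face(S) ⇒ (5, 5) facing south
t=3 turn(left) ⇒ (5, 5) facing east
t=4 face(N) ⇒ (5, 5) facing north
t=5 face(N) ⇒ (5, 5) facing north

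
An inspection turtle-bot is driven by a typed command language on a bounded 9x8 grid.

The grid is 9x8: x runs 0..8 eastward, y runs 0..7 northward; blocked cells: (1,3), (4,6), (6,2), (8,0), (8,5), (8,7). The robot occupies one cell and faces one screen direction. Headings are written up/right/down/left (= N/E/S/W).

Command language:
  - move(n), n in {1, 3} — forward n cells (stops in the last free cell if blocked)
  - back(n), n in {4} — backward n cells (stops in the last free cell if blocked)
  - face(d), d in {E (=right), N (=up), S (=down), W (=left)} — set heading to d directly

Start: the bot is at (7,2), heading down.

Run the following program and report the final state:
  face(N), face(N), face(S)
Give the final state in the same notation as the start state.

initial: at (7,2), heading down
[1] after face(N): at (7,2), heading up
[2] after face(N): at (7,2), heading up
[3] after face(S): at (7,2), heading down

at (7,2), heading down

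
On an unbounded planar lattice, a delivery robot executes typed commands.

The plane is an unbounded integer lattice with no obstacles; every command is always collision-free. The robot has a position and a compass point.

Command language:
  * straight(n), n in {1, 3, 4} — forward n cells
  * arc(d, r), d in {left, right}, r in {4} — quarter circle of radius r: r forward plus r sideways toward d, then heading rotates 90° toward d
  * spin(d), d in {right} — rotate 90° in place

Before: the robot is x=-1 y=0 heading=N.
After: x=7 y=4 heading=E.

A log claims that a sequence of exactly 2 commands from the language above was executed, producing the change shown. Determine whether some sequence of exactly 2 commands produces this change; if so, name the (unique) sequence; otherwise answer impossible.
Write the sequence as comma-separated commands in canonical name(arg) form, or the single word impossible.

key: order matters: swapping arc(right, 4) and straight(4) lands elsewhere
from: x=-1 y=0 heading=N
[1] after arc(right, 4): x=3 y=4 heading=E
[2] after straight(4): x=7 y=4 heading=E
all 36 alternatives checked — unique.

arc(right, 4), straight(4)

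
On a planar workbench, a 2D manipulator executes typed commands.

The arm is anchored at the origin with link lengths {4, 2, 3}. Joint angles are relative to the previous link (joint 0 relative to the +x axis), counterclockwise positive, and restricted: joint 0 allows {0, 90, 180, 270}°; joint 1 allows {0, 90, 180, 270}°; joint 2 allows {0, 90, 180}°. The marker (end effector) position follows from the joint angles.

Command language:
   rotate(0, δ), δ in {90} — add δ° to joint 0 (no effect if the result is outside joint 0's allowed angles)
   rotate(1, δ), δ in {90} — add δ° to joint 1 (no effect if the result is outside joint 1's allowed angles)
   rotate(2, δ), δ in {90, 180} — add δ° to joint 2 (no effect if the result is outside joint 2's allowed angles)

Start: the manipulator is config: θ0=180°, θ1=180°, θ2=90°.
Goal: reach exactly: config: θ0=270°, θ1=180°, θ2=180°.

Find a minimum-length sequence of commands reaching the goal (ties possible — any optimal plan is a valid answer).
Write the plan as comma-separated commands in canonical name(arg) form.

initial: config: θ0=180°, θ1=180°, θ2=90°
step 1 (rotate(0, 90)): config: θ0=270°, θ1=180°, θ2=90°
step 2 (rotate(2, 90)): config: θ0=270°, θ1=180°, θ2=180°
shorter routes all fall short; 2 is best.

rotate(0, 90), rotate(2, 90)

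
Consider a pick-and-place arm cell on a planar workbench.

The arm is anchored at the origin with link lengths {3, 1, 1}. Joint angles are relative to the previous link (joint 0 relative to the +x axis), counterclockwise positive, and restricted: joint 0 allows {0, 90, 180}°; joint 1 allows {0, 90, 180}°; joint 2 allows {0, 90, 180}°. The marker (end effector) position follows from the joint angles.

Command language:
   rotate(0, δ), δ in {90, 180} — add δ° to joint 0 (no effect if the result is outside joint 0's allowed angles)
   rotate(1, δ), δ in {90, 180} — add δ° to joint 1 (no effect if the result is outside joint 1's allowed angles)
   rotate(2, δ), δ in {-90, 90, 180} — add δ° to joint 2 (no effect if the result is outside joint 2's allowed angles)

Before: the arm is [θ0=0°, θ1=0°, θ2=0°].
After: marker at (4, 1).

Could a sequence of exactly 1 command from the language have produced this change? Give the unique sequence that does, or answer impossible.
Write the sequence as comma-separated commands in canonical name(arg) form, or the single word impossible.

start: [θ0=0°, θ1=0°, θ2=0°]
step 1 (rotate(2, 90)): [θ0=0°, θ1=0°, θ2=90°]
no rival 1-sequence matches.

rotate(2, 90)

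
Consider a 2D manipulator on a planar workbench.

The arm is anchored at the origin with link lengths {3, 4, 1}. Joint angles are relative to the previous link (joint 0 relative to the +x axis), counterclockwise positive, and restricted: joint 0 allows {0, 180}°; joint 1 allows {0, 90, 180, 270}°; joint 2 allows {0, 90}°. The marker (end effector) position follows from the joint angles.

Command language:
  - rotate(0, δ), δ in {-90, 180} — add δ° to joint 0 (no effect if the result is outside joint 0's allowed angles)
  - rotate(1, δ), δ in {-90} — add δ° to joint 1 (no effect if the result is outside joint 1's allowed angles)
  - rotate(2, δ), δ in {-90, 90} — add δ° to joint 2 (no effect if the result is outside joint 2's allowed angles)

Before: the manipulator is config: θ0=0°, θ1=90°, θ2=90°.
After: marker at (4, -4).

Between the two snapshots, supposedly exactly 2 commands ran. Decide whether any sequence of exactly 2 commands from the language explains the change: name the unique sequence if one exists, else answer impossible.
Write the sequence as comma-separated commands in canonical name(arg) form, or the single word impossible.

t0: config: θ0=0°, θ1=90°, θ2=90°
t=1 rotate(1, -90) ⇒ config: θ0=0°, θ1=0°, θ2=90°
t=2 rotate(1, -90) ⇒ config: θ0=0°, θ1=270°, θ2=90°
no other 2-command option fits: unique.

rotate(1, -90), rotate(1, -90)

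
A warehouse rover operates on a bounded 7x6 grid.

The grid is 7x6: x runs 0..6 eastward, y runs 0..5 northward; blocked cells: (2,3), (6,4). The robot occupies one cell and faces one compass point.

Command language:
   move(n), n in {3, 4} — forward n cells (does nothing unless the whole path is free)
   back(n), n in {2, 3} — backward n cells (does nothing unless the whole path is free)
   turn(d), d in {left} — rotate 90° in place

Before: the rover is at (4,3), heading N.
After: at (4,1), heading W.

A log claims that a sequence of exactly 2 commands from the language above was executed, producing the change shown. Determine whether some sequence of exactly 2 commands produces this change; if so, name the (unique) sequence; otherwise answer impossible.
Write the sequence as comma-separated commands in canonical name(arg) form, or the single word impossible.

back(2), turn(left)

key: position moved to (4,1) AND the heading swung to W — translation plus rotation needed
from: at (4,3), heading N
[1] after back(2): at (4,1), heading N
[2] after turn(left): at (4,1), heading W
no other 2-command option fits: unique.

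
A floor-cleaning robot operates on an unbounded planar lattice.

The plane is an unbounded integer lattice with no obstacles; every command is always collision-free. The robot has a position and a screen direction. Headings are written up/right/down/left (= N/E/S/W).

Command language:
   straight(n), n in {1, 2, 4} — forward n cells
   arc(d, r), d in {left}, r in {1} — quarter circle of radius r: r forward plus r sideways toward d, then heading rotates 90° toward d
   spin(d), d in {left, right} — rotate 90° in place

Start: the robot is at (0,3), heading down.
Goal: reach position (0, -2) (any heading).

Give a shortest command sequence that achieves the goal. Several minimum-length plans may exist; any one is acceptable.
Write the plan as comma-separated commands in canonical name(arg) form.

t0: at (0,3), heading down
[1] after straight(1): at (0,2), heading down
[2] after straight(4): at (0,-2), heading down
minimal: 2 command(s), checked below 2.

straight(1), straight(4)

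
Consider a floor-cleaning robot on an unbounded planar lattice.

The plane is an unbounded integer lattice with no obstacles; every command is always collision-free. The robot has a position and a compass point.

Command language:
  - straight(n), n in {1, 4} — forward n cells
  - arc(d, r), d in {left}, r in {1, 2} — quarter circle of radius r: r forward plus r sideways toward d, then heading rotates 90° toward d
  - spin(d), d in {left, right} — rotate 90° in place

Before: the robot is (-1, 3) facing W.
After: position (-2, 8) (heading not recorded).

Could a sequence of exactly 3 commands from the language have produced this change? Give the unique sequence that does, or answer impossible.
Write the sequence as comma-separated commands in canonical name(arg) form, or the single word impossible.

spin(right), straight(4), arc(left, 1)

key: running arc(left, 1) before spin(right) would end elsewhere — order is forced
from: (-1, 3) facing W
1. spin(right) → (-1, 3) facing N
2. straight(4) → (-1, 7) facing N
3. arc(left, 1) → (-2, 8) facing W
all 216 alternatives checked — unique.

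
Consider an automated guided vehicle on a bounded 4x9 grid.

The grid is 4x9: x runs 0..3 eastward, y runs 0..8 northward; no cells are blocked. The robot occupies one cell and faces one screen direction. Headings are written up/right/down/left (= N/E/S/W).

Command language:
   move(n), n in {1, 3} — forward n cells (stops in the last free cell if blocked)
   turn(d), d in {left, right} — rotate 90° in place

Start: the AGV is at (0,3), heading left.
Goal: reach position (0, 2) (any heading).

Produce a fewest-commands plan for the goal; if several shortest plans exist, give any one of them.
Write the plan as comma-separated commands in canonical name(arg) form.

t0: at (0,3), heading left
step 1 (turn(left)): at (0,3), heading down
step 2 (move(1)): at (0,2), heading down
nothing shorter than 2 reaches the goal.

turn(left), move(1)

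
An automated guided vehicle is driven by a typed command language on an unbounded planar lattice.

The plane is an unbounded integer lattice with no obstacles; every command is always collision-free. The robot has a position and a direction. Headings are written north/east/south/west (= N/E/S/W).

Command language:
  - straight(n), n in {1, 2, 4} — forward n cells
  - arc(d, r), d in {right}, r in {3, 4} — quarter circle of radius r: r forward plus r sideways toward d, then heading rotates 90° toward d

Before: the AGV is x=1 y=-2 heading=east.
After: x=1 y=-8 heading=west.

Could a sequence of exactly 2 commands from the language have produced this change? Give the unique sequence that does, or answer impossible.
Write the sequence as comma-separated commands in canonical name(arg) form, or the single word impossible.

arc(right, 3), arc(right, 3)

key: position moved to (1,-8) AND the heading swung to W — translation plus rotation needed
from: x=1 y=-2 heading=east
[1] after arc(right, 3): x=4 y=-5 heading=south
[2] after arc(right, 3): x=1 y=-8 heading=west
all 25 alternatives checked — unique.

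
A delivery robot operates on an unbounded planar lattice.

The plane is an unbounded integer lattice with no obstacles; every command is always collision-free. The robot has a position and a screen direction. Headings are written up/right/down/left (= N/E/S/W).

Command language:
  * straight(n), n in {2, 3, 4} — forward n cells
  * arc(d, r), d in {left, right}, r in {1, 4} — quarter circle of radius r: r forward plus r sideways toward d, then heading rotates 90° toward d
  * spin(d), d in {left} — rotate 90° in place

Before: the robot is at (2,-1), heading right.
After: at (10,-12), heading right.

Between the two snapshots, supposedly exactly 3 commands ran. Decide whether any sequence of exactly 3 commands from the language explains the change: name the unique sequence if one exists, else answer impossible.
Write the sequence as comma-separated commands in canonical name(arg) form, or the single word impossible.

key: running arc(left, 4) before arc(right, 4) would end elsewhere — order is forced
initial: at (2,-1), heading right
step 1 (arc(right, 4)): at (6,-5), heading down
step 2 (straight(3)): at (6,-8), heading down
step 3 (arc(left, 4)): at (10,-12), heading right
no other 3-command option fits: unique.

arc(right, 4), straight(3), arc(left, 4)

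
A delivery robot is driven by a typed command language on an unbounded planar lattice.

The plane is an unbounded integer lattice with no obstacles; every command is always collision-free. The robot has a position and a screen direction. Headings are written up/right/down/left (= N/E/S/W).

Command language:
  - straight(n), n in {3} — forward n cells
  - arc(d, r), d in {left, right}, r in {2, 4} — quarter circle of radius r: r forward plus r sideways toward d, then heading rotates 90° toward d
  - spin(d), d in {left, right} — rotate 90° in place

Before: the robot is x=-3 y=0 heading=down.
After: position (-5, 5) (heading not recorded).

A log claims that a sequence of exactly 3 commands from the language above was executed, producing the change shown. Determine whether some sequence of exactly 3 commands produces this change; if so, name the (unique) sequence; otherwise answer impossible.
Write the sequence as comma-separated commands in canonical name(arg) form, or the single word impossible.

key: running straight(3) before spin(right) would end elsewhere — order is forced
initial: x=-3 y=0 heading=down
1. spin(right) → x=-3 y=0 heading=left
2. arc(right, 2) → x=-5 y=2 heading=up
3. straight(3) → x=-5 y=5 heading=up
no other 3-command option fits: unique.

spin(right), arc(right, 2), straight(3)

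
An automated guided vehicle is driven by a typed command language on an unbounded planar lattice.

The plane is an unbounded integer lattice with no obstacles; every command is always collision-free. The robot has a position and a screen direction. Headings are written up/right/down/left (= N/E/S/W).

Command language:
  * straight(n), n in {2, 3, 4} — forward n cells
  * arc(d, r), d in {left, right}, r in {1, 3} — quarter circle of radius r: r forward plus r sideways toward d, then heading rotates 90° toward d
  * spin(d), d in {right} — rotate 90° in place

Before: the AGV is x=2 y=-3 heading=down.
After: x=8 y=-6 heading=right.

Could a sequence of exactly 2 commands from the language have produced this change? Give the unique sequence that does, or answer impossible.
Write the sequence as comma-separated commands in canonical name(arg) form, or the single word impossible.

key: cell and facing (now E) both changed — the 2 commands mix motion and turning
t0: x=2 y=-3 heading=down
t=1 arc(left, 3) ⇒ x=5 y=-6 heading=right
t=2 straight(3) ⇒ x=8 y=-6 heading=right
no rival 2-sequence matches.

arc(left, 3), straight(3)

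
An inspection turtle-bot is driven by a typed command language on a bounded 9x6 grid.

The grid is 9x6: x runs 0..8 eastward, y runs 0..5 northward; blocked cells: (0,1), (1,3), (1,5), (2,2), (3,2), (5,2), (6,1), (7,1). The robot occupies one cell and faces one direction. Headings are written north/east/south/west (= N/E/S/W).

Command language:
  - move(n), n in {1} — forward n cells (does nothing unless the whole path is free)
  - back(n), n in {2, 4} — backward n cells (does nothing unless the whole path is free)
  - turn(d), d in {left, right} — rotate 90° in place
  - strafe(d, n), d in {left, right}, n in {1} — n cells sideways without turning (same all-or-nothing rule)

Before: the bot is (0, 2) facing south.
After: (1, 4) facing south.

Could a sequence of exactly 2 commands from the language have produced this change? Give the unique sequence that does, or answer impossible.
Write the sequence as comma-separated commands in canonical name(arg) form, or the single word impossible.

back(2), strafe(left, 1)

key: heading stays S — no command in the sequence turns
t0: (0, 2) facing south
[1] after back(2): (0, 4) facing south
[2] after strafe(left, 1): (1, 4) facing south
all 49 alternatives checked — unique.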